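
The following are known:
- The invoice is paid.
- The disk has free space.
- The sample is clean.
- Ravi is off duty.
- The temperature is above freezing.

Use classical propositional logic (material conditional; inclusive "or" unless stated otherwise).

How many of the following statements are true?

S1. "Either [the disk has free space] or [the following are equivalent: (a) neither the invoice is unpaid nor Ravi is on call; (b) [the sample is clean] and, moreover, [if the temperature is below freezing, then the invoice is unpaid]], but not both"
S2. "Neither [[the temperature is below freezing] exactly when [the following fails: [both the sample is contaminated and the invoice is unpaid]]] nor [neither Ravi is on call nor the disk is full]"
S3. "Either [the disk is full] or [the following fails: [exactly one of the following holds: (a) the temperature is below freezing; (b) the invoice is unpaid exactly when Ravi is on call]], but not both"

Let Q = "the disk is full" (F), P = "the invoice is paid" (T), S = "Ravi is on call" (F), R = "the sample is contaminated" (F), U = "the temperature is below freezing" (F).

S1: Parsed as ~Q xor ((~P nor S) <-> (~R & (U -> ~P)))

~Q = ~F = T
~P = ~T = F
~P nor S = F nor F = T
~R = ~F = T
~P = ~T = F
U -> ~P = F -> F = T
~R & (U -> ~P) = T & T = T
(~P nor S) <-> (~R & (U -> ~P)) = T <-> T = T
~Q xor ((~P nor S) <-> (~R & (U -> ~P))) = T xor T = F
Hence S1 is false.

S2: In symbols: (U <-> ~(R & ~P)) nor (S nor Q)

~P = ~T = F
R & ~P = F & F = F
~(R & ~P) = ~F = T
U <-> ~(R & ~P) = F <-> T = F
S nor Q = F nor F = T
(U <-> ~(R & ~P)) nor (S nor Q) = F nor T = F
Thus S2 is false.

S3: Formalization: Q xor ~(U xor (~P <-> S))

~P = ~T = F
~P <-> S = F <-> F = T
U xor (~P <-> S) = F xor T = T
~(U xor (~P <-> S)) = ~T = F
Q xor ~(U xor (~P <-> S)) = F xor F = F
Thus S3 is false.

0 of the 3 statements are true (none).

0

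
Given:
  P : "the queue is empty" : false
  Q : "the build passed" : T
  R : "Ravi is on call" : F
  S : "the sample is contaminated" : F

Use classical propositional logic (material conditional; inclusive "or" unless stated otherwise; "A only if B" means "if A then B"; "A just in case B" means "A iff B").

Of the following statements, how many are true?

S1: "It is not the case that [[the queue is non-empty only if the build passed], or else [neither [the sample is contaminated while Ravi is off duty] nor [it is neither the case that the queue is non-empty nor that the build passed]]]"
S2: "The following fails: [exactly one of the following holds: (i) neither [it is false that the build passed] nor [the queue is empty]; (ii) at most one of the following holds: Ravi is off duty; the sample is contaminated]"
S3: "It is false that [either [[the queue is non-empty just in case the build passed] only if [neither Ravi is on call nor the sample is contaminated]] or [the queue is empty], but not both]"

S1: Formalization: not ((not P -> Q) or ((S and not R) nor (not P nor Q)))

not P = not False = True
not P -> Q = True -> True = True
not R = not False = True
S and not R = False and True = False
not P = not False = True
not P nor Q = True nor True = False
(S and not R) nor (not P nor Q) = False nor False = True
(not P -> Q) or ((S and not R) nor (not P nor Q)) = True or True = True
not ((not P -> Q) or ((S and not R) nor (not P nor Q))) = not True = False
Thus S1 is false.

S2: This is not ((not Q nor P) xor (not R nand S)).

not Q = not True = False
not Q nor P = False nor False = True
not R = not False = True
not R nand S = True nand False = True
(not Q nor P) xor (not R nand S) = True xor True = False
not ((not Q nor P) xor (not R nand S)) = not False = True
So S2 is true.

S3: Formalization: not (((not P iff Q) -> (R nor S)) xor P)

not P = not False = True
not P iff Q = True iff True = True
R nor S = False nor False = True
(not P iff Q) -> (R nor S) = True -> True = True
((not P iff Q) -> (R nor S)) xor P = True xor False = True
not (((not P iff Q) -> (R nor S)) xor P) = not True = False
So S3 is false.

True statements: 1.

1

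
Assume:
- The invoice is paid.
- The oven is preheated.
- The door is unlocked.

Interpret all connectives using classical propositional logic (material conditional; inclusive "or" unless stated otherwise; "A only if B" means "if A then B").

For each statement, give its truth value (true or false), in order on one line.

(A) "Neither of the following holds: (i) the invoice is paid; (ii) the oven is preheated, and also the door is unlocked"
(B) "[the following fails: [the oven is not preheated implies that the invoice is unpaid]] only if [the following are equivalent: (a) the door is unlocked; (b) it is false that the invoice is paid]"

Let L = "the invoice is paid" (T), K = "the oven is preheated" (T), P = "the door is locked" (F).

(A): Parsed as L nor (K & ~P)

~P = ~F = T
K & ~P = T & T = T
L nor (K & ~P) = T nor T = F
Hence (A) is false.

(B): In symbols: ~(~K -> ~L) -> (~P <-> ~L)

~K = ~T = F
~L = ~T = F
~K -> ~L = F -> F = T
~(~K -> ~L) = ~T = F
~P = ~F = T
~L = ~T = F
~P <-> ~L = T <-> F = F
~(~K -> ~L) -> (~P <-> ~L) = F -> F = T
So (B) is true.

(A) F / (B) T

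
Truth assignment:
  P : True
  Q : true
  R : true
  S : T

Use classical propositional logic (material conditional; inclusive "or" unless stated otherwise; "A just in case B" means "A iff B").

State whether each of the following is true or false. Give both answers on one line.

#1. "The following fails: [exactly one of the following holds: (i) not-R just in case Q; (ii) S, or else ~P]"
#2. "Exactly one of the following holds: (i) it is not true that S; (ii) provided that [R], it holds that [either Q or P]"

#1 False; #2 True

#1: Formalization: ¬((¬R ↔ Q) ⊕ (S ∨ ¬P))

¬R = ¬T = F
¬R ↔ Q = F ↔ T = F
¬P = ¬T = F
S ∨ ¬P = T ∨ F = T
(¬R ↔ Q) ⊕ (S ∨ ¬P) = F ⊕ T = T
¬((¬R ↔ Q) ⊕ (S ∨ ¬P)) = ¬T = F
Thus #1 is false.

#2: This is ¬S ⊕ (R → (Q ∨ P)).

¬S = ¬T = F
Q ∨ P = T ∨ T = T
R → (Q ∨ P) = T → T = T
¬S ⊕ (R → (Q ∨ P)) = F ⊕ T = T
Hence #2 is true.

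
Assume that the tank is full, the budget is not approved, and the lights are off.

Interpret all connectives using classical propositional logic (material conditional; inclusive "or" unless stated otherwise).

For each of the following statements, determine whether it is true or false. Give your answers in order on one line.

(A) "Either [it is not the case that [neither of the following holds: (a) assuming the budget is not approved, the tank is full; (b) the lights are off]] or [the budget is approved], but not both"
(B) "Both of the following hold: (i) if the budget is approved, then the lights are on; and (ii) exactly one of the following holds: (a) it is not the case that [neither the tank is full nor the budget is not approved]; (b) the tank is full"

Let Q = "the budget is approved" (False), M = "the tank is full" (True), R = "the lights are on" (False).

(A): Formalization: not ((not Q -> M) nor not R) xor Q

not Q = not False = True
not Q -> M = True -> True = True
not R = not False = True
(not Q -> M) nor not R = True nor True = False
not ((not Q -> M) nor not R) = not False = True
not ((not Q -> M) nor not R) xor Q = True xor False = True
Hence (A) is true.

(B): Parsed as (Q -> R) and (not (M nor not Q) xor M)

Q -> R = False -> False = True
not Q = not False = True
M nor not Q = True nor True = False
not (M nor not Q) = not False = True
not (M nor not Q) xor M = True xor True = False
(Q -> R) and (not (M nor not Q) xor M) = True and False = False
Thus (B) is false.

(A) True / (B) False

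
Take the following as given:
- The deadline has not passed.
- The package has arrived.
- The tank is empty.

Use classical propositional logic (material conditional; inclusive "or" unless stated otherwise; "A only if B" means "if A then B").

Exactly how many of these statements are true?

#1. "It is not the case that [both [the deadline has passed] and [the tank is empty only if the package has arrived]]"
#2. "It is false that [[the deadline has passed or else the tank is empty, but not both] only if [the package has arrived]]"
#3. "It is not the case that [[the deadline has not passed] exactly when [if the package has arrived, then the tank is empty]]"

Let P = "the deadline has passed" (F), R = "the tank is full" (F), Q = "the package has arrived" (T).

#1: This is ¬(P ∧ (¬R → Q)).

¬R = ¬F = T
¬R → Q = T → T = T
P ∧ (¬R → Q) = F ∧ T = F
¬(P ∧ (¬R → Q)) = ¬F = T
So #1 is true.

#2: Formalization: ¬((P ⊕ ¬R) → Q)

¬R = ¬F = T
P ⊕ ¬R = F ⊕ T = T
(P ⊕ ¬R) → Q = T → T = T
¬((P ⊕ ¬R) → Q) = ¬T = F
Hence #2 is false.

#3: Parsed as ¬(¬P ↔ (Q → ¬R))

¬P = ¬F = T
¬R = ¬F = T
Q → ¬R = T → T = T
¬P ↔ (Q → ¬R) = T ↔ T = T
¬(¬P ↔ (Q → ¬R)) = ¬T = F
Thus #3 is false.

Count: 1.

1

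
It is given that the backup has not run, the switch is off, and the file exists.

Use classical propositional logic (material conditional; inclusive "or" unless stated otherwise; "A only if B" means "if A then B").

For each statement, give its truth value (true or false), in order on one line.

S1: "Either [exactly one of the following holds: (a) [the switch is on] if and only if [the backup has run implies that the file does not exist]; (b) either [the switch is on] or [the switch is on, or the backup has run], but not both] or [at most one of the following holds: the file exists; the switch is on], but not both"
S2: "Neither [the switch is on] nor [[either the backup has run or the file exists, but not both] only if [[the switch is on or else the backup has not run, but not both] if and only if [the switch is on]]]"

S1 true, S2 true

Let Q = "the switch is on" (F), P = "the backup has run" (F), R = "the file exists" (T).

S1: Parsed as ((Q <-> (P -> ~R)) xor (Q xor (Q | P))) xor (R nand Q)

~R = ~T = F
P -> ~R = F -> F = T
Q <-> (P -> ~R) = F <-> T = F
Q | P = F | F = F
Q xor (Q | P) = F xor F = F
(Q <-> (P -> ~R)) xor (Q xor (Q | P)) = F xor F = F
R nand Q = T nand F = T
((Q <-> (P -> ~R)) xor (Q xor (Q | P))) xor (R nand Q) = F xor T = T
Hence S1 is true.

S2: In symbols: Q nor ((P xor R) -> ((Q xor ~P) <-> Q))

P xor R = F xor T = T
~P = ~F = T
Q xor ~P = F xor T = T
(Q xor ~P) <-> Q = T <-> F = F
(P xor R) -> ((Q xor ~P) <-> Q) = T -> F = F
Q nor ((P xor R) -> ((Q xor ~P) <-> Q)) = F nor F = T
Thus S2 is true.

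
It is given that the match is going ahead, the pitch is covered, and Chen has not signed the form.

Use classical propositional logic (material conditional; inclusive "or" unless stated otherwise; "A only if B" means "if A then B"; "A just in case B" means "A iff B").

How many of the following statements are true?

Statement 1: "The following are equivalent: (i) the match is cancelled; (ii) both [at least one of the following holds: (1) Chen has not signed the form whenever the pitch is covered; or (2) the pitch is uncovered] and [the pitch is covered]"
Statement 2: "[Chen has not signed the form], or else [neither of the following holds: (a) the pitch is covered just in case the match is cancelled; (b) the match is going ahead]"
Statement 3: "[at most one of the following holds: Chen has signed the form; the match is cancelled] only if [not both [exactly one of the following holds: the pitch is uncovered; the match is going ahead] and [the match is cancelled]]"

2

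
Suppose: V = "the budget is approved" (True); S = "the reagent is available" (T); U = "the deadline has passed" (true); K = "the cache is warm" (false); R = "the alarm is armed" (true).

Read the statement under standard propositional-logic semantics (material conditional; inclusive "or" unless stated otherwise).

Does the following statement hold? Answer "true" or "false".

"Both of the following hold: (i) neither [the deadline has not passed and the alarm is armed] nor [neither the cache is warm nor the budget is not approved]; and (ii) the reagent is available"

Formalization: ((¬U ∧ R) ↓ (K ↓ ¬V)) ∧ S

¬U = ¬T = F
¬U ∧ R = F ∧ T = F
¬V = ¬T = F
K ↓ ¬V = F ↓ F = T
(¬U ∧ R) ↓ (K ↓ ¬V) = F ↓ T = F
((¬U ∧ R) ↓ (K ↓ ¬V)) ∧ S = F ∧ T = F

False.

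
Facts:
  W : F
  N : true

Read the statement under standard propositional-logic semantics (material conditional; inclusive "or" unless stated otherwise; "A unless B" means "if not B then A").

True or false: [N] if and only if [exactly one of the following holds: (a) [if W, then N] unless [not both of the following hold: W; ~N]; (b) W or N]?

Values: N=True, W=False.
Formalization: N iff (((W -> N) or (W nand not N)) xor (W or N))

W -> N = False -> True = True
not N = not True = False
W nand not N = False nand False = True
(W -> N) or (W nand not N) = True or True = True
W or N = False or True = True
((W -> N) or (W nand not N)) xor (W or N) = True xor True = False
N iff (((W -> N) or (W nand not N)) xor (W or N)) = True iff False = False

False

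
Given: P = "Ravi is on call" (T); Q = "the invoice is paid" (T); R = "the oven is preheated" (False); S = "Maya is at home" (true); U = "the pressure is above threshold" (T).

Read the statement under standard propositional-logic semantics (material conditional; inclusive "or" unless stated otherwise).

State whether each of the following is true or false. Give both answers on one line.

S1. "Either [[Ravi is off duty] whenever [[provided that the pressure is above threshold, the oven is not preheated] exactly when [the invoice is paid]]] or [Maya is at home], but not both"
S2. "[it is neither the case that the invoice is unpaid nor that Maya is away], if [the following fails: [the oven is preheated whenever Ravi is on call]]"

S1 true, S2 true

S1: Parsed as (((U -> not R) iff Q) -> not P) xor S

not R = not False = True
U -> not R = True -> True = True
(U -> not R) iff Q = True iff True = True
not P = not True = False
((U -> not R) iff Q) -> not P = True -> False = False
(((U -> not R) iff Q) -> not P) xor S = False xor True = True
Hence S1 is true.

S2: This is not (P -> R) -> (not Q nor not S).

P -> R = True -> False = False
not (P -> R) = not False = True
not Q = not True = False
not S = not True = False
not Q nor not S = False nor False = True
not (P -> R) -> (not Q nor not S) = True -> True = True
Thus S2 is true.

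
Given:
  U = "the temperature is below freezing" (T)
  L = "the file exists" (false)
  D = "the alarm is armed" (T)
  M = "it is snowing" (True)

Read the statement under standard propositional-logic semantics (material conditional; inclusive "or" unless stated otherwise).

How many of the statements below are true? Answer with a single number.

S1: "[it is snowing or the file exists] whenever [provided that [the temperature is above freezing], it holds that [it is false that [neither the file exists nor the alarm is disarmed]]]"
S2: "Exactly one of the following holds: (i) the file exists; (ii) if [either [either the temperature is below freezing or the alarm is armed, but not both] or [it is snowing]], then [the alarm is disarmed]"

1

S1: Parsed as (~U -> ~(L nor ~D)) -> (M | L)

~U = ~T = F
~D = ~T = F
L nor ~D = F nor F = T
~(L nor ~D) = ~T = F
~U -> ~(L nor ~D) = F -> F = T
M | L = T | F = T
(~U -> ~(L nor ~D)) -> (M | L) = T -> T = T
Thus S1 is true.

S2: In symbols: L xor (((U xor D) | M) -> ~D)

U xor D = T xor T = F
(U xor D) | M = F | T = T
~D = ~T = F
((U xor D) | M) -> ~D = T -> F = F
L xor (((U xor D) | M) -> ~D) = F xor F = F
So S2 is false.

True statements: 1.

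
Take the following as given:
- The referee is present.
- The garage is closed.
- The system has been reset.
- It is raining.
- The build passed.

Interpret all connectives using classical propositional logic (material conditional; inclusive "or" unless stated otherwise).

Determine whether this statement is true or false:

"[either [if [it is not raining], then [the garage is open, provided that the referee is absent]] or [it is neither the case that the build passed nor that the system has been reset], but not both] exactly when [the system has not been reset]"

false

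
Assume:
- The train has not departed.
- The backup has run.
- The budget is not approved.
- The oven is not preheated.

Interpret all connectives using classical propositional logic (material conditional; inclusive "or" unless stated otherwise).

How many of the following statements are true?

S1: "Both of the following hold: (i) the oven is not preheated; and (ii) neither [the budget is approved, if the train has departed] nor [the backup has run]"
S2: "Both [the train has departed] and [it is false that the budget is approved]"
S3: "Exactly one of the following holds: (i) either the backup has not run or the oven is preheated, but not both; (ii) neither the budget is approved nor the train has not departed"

Let S = "the oven is preheated" (F), P = "the train has departed" (F), R = "the budget is approved" (F), Q = "the backup has run" (T).

S1: This is ~S & ((P -> R) nor Q).

~S = ~F = T
P -> R = F -> F = T
(P -> R) nor Q = T nor T = F
~S & ((P -> R) nor Q) = T & F = F
Hence S1 is false.

S2: Parsed as P & ~R

~R = ~F = T
P & ~R = F & T = F
Hence S2 is false.

S3: Parsed as (~Q xor S) xor (R nor ~P)

~Q = ~T = F
~Q xor S = F xor F = F
~P = ~F = T
R nor ~P = F nor T = F
(~Q xor S) xor (R nor ~P) = F xor F = F
Thus S3 is false.

0 of the 3 statements are true (none).

0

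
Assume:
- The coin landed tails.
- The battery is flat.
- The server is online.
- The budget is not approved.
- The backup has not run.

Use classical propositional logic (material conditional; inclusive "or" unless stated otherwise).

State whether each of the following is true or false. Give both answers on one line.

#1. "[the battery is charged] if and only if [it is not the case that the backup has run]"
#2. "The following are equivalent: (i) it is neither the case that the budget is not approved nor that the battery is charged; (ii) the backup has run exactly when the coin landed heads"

#1 False; #2 False

Let Q = "the battery is charged" (F), U = "the backup has run" (F), S = "the budget is approved" (F), P = "the coin landed heads" (F).

#1: Formalization: Q ↔ ¬U

¬U = ¬F = T
Q ↔ ¬U = F ↔ T = F
So #1 is false.

#2: In symbols: (¬S ↓ Q) ↔ (U ↔ P)

¬S = ¬F = T
¬S ↓ Q = T ↓ F = F
U ↔ P = F ↔ F = T
(¬S ↓ Q) ↔ (U ↔ P) = F ↔ T = F
So #2 is false.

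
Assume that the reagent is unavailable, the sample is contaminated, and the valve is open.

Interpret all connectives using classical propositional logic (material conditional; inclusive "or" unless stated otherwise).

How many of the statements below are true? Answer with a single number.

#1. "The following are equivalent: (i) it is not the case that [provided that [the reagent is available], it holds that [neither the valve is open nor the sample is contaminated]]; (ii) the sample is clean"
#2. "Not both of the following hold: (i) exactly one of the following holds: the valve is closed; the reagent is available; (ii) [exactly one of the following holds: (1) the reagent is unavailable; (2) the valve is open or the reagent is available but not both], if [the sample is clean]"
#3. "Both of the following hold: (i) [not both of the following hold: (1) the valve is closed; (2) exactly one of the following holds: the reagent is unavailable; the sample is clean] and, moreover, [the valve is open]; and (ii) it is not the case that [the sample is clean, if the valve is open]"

Let P = "the reagent is available" (F), R = "the valve is open" (T), Q = "the sample is contaminated" (T).

#1: This is ~(P -> (R nor Q)) <-> ~Q.

R nor Q = T nor T = F
P -> (R nor Q) = F -> F = T
~(P -> (R nor Q)) = ~T = F
~Q = ~T = F
~(P -> (R nor Q)) <-> ~Q = F <-> F = T
Thus #1 is true.

#2: In symbols: (~R xor P) nand (~Q -> (~P xor (R xor P)))

~R = ~T = F
~R xor P = F xor F = F
~Q = ~T = F
~P = ~F = T
R xor P = T xor F = T
~P xor (R xor P) = T xor T = F
~Q -> (~P xor (R xor P)) = F -> F = T
(~R xor P) nand (~Q -> (~P xor (R xor P))) = F nand T = T
Thus #2 is true.

#3: Formalization: ((~R nand (~P xor ~Q)) & R) & ~(R -> ~Q)

~R = ~T = F
~P = ~F = T
~Q = ~T = F
~P xor ~Q = T xor F = T
~R nand (~P xor ~Q) = F nand T = T
(~R nand (~P xor ~Q)) & R = T & T = T
~Q = ~T = F
R -> ~Q = T -> F = F
~(R -> ~Q) = ~F = T
((~R nand (~P xor ~Q)) & R) & ~(R -> ~Q) = T & T = T
So #3 is true.

3 of the 3 statements are true (#1, #2, #3).

3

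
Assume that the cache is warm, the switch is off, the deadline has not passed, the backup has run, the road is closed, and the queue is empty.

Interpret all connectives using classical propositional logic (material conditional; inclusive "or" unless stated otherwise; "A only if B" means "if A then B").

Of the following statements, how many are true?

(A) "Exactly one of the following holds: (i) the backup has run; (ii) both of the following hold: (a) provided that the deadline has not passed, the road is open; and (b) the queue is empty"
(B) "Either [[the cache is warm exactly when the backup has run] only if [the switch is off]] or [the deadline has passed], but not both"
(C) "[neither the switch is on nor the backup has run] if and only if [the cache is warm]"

Let N = "the backup has run" (T), P = "the deadline has passed" (F), D = "the road is closed" (T), M = "the queue is empty" (T), Q = "the cache is warm" (T), G = "the switch is on" (F).

(A): In symbols: N xor ((~P -> ~D) & M)

~P = ~F = T
~D = ~T = F
~P -> ~D = T -> F = F
(~P -> ~D) & M = F & T = F
N xor ((~P -> ~D) & M) = T xor F = T
Hence (A) is true.

(B): This is ((Q <-> N) -> ~G) xor P.

Q <-> N = T <-> T = T
~G = ~F = T
(Q <-> N) -> ~G = T -> T = T
((Q <-> N) -> ~G) xor P = T xor F = T
Hence (B) is true.

(C): Parsed as (G nor N) <-> Q

G nor N = F nor T = F
(G nor N) <-> Q = F <-> T = F
So (C) is false.

2 of the 3 statements are true.

2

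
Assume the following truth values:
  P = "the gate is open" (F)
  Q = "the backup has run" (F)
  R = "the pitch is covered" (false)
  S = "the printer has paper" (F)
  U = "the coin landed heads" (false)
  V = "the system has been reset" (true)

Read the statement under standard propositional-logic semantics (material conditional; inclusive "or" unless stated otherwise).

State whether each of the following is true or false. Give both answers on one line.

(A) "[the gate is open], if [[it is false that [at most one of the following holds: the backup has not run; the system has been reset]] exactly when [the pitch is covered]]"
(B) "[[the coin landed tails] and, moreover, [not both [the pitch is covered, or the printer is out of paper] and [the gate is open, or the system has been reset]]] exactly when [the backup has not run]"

(A) T / (B) F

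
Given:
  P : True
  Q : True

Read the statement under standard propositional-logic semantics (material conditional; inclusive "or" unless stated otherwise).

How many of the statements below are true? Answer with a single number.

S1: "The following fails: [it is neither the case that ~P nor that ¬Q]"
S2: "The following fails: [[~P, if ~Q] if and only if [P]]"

S1: This is ~(~P nor ~Q).

~P = ~T = F
~Q = ~T = F
~P nor ~Q = F nor F = T
~(~P nor ~Q) = ~T = F
Thus S1 is false.

S2: In symbols: ~((~Q -> ~P) <-> P)

~Q = ~T = F
~P = ~T = F
~Q -> ~P = F -> F = T
(~Q -> ~P) <-> P = T <-> T = T
~((~Q -> ~P) <-> P) = ~T = F
So S2 is false.

0 of the 2 statements are true (none).

0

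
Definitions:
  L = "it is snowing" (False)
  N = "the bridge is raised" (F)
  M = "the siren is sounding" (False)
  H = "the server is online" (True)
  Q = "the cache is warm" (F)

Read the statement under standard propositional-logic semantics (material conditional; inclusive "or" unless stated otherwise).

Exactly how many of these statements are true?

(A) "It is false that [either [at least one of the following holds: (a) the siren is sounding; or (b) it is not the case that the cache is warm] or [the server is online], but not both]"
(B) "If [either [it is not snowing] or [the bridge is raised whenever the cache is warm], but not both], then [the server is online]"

(A): Parsed as not ((M or not Q) xor H)

not Q = not False = True
M or not Q = False or True = True
(M or not Q) xor H = True xor True = False
not ((M or not Q) xor H) = not False = True
Hence (A) is true.

(B): Formalization: (not L xor (Q -> N)) -> H

not L = not False = True
Q -> N = False -> False = True
not L xor (Q -> N) = True xor True = False
(not L xor (Q -> N)) -> H = False -> True = True
Hence (B) is true.

2 of the 2 statements are true ((A), (B)).

2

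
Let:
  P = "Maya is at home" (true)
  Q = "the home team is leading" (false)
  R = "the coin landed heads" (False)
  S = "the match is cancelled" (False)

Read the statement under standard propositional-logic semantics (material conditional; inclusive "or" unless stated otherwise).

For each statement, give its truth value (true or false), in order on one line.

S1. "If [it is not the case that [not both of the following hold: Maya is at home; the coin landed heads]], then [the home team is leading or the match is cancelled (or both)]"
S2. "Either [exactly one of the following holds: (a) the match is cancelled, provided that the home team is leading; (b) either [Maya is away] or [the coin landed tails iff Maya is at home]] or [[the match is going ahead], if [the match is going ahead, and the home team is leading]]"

S1 true / S2 true

S1: Parsed as ¬(P ↑ R) → (Q ∨ S)

P ↑ R = T ↑ F = T
¬(P ↑ R) = ¬T = F
Q ∨ S = F ∨ F = F
¬(P ↑ R) → (Q ∨ S) = F → F = T
So S1 is true.

S2: Parsed as ((Q → S) ⊕ (¬P ∨ (¬R ↔ P))) ∨ ((¬S ∧ Q) → ¬S)

Q → S = F → F = T
¬P = ¬T = F
¬R = ¬F = T
¬R ↔ P = T ↔ T = T
¬P ∨ (¬R ↔ P) = F ∨ T = T
(Q → S) ⊕ (¬P ∨ (¬R ↔ P)) = T ⊕ T = F
¬S = ¬F = T
¬S ∧ Q = T ∧ F = F
¬S = ¬F = T
(¬S ∧ Q) → ¬S = F → T = T
((Q → S) ⊕ (¬P ∨ (¬R ↔ P))) ∨ ((¬S ∧ Q) → ¬S) = F ∨ T = T
Thus S2 is true.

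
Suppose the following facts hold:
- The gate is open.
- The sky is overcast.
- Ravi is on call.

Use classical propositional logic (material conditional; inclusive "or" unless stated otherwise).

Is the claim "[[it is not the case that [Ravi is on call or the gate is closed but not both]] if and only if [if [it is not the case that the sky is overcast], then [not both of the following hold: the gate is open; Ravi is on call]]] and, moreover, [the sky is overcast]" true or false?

False.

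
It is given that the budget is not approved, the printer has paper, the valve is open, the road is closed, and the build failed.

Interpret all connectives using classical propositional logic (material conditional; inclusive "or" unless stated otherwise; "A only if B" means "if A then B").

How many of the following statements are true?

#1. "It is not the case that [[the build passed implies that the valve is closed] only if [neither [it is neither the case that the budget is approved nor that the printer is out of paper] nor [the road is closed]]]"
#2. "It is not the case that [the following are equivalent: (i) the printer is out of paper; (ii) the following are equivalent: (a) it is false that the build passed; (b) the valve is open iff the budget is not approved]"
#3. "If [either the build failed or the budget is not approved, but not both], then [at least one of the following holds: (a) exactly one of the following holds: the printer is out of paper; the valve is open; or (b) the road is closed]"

3

Let W = "the build passed" (False), G = "the valve is open" (True), M = "the budget is approved" (False), L = "the printer has paper" (True), U = "the road is closed" (True).

#1: This is not ((W -> not G) -> ((M nor not L) nor U)).

not G = not True = False
W -> not G = False -> False = True
not L = not True = False
M nor not L = False nor False = True
(M nor not L) nor U = True nor True = False
(W -> not G) -> ((M nor not L) nor U) = True -> False = False
not ((W -> not G) -> ((M nor not L) nor U)) = not False = True
Thus #1 is true.

#2: In symbols: not (not L iff (not W iff (G iff not M)))

not L = not True = False
not W = not False = True
not M = not False = True
G iff not M = True iff True = True
not W iff (G iff not M) = True iff True = True
not L iff (not W iff (G iff not M)) = False iff True = False
not (not L iff (not W iff (G iff not M))) = not False = True
So #2 is true.

#3: This is (not W xor not M) -> ((not L xor G) or U).

not W = not False = True
not M = not False = True
not W xor not M = True xor True = False
not L = not True = False
not L xor G = False xor True = True
(not L xor G) or U = True or True = True
(not W xor not M) -> ((not L xor G) or U) = False -> True = True
Hence #3 is true.

Count: 3.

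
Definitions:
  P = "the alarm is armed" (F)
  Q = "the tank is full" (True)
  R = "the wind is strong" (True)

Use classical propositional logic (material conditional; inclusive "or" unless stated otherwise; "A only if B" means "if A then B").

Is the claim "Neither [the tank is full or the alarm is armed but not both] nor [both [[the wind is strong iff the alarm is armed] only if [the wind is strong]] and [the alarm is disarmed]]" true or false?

Values: Q=T, P=F, R=T.
Parsed as (Q ⊕ P) ↓ (((R ↔ P) → R) ∧ ¬P)

Q ⊕ P = T ⊕ F = T
R ↔ P = T ↔ F = F
(R ↔ P) → R = F → T = T
¬P = ¬F = T
((R ↔ P) → R) ∧ ¬P = T ∧ T = T
(Q ⊕ P) ↓ (((R ↔ P) → R) ∧ ¬P) = T ↓ T = F

False.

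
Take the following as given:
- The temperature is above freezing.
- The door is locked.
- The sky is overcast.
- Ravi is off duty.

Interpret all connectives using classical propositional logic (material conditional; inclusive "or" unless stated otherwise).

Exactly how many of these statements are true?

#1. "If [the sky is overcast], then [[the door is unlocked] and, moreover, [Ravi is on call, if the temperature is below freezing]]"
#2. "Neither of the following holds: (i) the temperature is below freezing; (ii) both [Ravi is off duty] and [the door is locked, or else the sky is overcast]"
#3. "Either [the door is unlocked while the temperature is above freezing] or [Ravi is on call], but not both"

0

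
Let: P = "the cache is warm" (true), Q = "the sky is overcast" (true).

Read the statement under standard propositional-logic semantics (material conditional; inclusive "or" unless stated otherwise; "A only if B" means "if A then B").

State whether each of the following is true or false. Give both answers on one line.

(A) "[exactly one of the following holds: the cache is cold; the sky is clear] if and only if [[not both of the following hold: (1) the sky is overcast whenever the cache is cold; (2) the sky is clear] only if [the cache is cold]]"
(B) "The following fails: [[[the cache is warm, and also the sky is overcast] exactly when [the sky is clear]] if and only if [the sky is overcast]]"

(A) True / (B) True

(A): In symbols: (not P xor not Q) iff (((not P -> Q) nand not Q) -> not P)

not P = not True = False
not Q = not True = False
not P xor not Q = False xor False = False
not P = not True = False
not P -> Q = False -> True = True
not Q = not True = False
(not P -> Q) nand not Q = True nand False = True
not P = not True = False
((not P -> Q) nand not Q) -> not P = True -> False = False
(not P xor not Q) iff (((not P -> Q) nand not Q) -> not P) = False iff False = True
Thus (A) is true.

(B): Parsed as not (((P and Q) iff not Q) iff Q)

P and Q = True and True = True
not Q = not True = False
(P and Q) iff not Q = True iff False = False
((P and Q) iff not Q) iff Q = False iff True = False
not (((P and Q) iff not Q) iff Q) = not False = True
Thus (B) is true.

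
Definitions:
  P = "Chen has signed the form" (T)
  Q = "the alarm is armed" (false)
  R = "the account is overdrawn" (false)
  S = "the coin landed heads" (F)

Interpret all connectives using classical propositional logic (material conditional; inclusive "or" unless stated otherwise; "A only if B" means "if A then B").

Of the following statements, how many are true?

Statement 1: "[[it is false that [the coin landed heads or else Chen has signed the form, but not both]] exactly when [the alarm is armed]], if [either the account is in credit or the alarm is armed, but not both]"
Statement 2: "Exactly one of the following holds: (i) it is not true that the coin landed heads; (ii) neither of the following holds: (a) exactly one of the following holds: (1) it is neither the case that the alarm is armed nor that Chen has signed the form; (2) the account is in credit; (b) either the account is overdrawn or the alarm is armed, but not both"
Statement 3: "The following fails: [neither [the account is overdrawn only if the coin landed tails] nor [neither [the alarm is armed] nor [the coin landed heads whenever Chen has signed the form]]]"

Statement 1: Parsed as (¬R ⊕ Q) → (¬(S ⊕ P) ↔ Q)

¬R = ¬F = T
¬R ⊕ Q = T ⊕ F = T
S ⊕ P = F ⊕ T = T
¬(S ⊕ P) = ¬T = F
¬(S ⊕ P) ↔ Q = F ↔ F = T
(¬R ⊕ Q) → (¬(S ⊕ P) ↔ Q) = T → T = T
So Statement 1 is true.

Statement 2: Formalization: ¬S ⊕ (((Q ↓ P) ⊕ ¬R) ↓ (R ⊕ Q))

¬S = ¬F = T
Q ↓ P = F ↓ T = F
¬R = ¬F = T
(Q ↓ P) ⊕ ¬R = F ⊕ T = T
R ⊕ Q = F ⊕ F = F
((Q ↓ P) ⊕ ¬R) ↓ (R ⊕ Q) = T ↓ F = F
¬S ⊕ (((Q ↓ P) ⊕ ¬R) ↓ (R ⊕ Q)) = T ⊕ F = T
Hence Statement 2 is true.

Statement 3: In symbols: ¬((R → ¬S) ↓ (Q ↓ (P → S)))

¬S = ¬F = T
R → ¬S = F → T = T
P → S = T → F = F
Q ↓ (P → S) = F ↓ F = T
(R → ¬S) ↓ (Q ↓ (P → S)) = T ↓ T = F
¬((R → ¬S) ↓ (Q ↓ (P → S))) = ¬F = T
Hence Statement 3 is true.

Count: 3.

3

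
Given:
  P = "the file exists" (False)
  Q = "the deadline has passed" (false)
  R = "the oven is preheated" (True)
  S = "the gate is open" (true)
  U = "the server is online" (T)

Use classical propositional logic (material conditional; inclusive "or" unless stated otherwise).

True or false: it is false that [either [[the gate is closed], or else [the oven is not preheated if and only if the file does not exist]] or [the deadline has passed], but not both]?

Values: S=T, R=T, P=F, Q=F.
Formalization: ~((~S | (~R <-> ~P)) xor Q)

~S = ~T = F
~R = ~T = F
~P = ~F = T
~R <-> ~P = F <-> T = F
~S | (~R <-> ~P) = F | F = F
(~S | (~R <-> ~P)) xor Q = F xor F = F
~((~S | (~R <-> ~P)) xor Q) = ~F = T

true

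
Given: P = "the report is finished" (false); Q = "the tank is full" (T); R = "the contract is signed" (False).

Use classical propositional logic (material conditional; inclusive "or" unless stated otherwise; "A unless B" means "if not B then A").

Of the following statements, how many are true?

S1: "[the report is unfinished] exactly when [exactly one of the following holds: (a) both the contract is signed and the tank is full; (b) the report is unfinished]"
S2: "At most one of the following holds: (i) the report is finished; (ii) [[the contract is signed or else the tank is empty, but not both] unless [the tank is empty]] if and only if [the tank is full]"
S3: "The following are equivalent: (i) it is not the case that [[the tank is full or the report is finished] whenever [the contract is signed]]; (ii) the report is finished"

S1: In symbols: ~P <-> ((R & Q) xor ~P)

~P = ~F = T
R & Q = F & T = F
~P = ~F = T
(R & Q) xor ~P = F xor T = T
~P <-> ((R & Q) xor ~P) = T <-> T = T
So S1 is true.

S2: This is P nand (((R xor ~Q) | ~Q) <-> Q).

~Q = ~T = F
R xor ~Q = F xor F = F
~Q = ~T = F
(R xor ~Q) | ~Q = F | F = F
((R xor ~Q) | ~Q) <-> Q = F <-> T = F
P nand (((R xor ~Q) | ~Q) <-> Q) = F nand F = T
Thus S2 is true.

S3: In symbols: ~(R -> (Q | P)) <-> P

Q | P = T | F = T
R -> (Q | P) = F -> T = T
~(R -> (Q | P)) = ~T = F
~(R -> (Q | P)) <-> P = F <-> F = T
Hence S3 is true.

True statements: 3 (S1, S2, S3).

3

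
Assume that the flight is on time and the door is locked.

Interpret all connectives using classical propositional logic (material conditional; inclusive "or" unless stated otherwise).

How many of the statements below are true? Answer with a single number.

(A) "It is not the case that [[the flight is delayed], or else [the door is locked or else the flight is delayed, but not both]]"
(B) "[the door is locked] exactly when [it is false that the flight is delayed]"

Let P = "the flight is delayed" (False), Q = "the door is locked" (True).

(A): This is not (P or (Q xor P)).

Q xor P = True xor False = True
P or (Q xor P) = False or True = True
not (P or (Q xor P)) = not True = False
So (A) is false.

(B): Parsed as Q iff not P

not P = not False = True
Q iff not P = True iff True = True
So (B) is true.

Count: 1.

1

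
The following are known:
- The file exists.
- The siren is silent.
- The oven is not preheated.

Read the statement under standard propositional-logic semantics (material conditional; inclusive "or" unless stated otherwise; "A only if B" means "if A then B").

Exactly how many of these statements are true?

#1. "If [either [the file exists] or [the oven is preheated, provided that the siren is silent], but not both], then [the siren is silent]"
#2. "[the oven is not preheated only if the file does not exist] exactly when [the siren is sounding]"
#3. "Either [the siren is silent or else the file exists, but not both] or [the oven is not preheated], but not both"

3

Let P = "the file exists" (True), Q = "the siren is sounding" (False), R = "the oven is preheated" (False).

#1: In symbols: (P xor (not Q -> R)) -> not Q

not Q = not False = True
not Q -> R = True -> False = False
P xor (not Q -> R) = True xor False = True
not Q = not False = True
(P xor (not Q -> R)) -> not Q = True -> True = True
Hence #1 is true.

#2: In symbols: (not R -> not P) iff Q

not R = not False = True
not P = not True = False
not R -> not P = True -> False = False
(not R -> not P) iff Q = False iff False = True
So #2 is true.

#3: Parsed as (not Q xor P) xor not R

not Q = not False = True
not Q xor P = True xor True = False
not R = not False = True
(not Q xor P) xor not R = False xor True = True
So #3 is true.

True statements: 3 (#1, #2, #3).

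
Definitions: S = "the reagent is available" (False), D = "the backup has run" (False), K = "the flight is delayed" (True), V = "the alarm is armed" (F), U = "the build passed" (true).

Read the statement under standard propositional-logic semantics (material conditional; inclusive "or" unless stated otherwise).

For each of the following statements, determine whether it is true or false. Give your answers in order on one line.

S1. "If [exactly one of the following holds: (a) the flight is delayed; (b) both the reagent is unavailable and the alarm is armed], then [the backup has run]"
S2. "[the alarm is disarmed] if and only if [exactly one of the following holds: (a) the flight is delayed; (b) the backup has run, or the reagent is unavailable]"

S1 false; S2 false

S1: In symbols: (K ⊕ (¬S ∧ V)) → D

¬S = ¬F = T
¬S ∧ V = T ∧ F = F
K ⊕ (¬S ∧ V) = T ⊕ F = T
(K ⊕ (¬S ∧ V)) → D = T → F = F
So S1 is false.

S2: Parsed as ¬V ↔ (K ⊕ (D ∨ ¬S))

¬V = ¬F = T
¬S = ¬F = T
D ∨ ¬S = F ∨ T = T
K ⊕ (D ∨ ¬S) = T ⊕ T = F
¬V ↔ (K ⊕ (D ∨ ¬S)) = T ↔ F = F
So S2 is false.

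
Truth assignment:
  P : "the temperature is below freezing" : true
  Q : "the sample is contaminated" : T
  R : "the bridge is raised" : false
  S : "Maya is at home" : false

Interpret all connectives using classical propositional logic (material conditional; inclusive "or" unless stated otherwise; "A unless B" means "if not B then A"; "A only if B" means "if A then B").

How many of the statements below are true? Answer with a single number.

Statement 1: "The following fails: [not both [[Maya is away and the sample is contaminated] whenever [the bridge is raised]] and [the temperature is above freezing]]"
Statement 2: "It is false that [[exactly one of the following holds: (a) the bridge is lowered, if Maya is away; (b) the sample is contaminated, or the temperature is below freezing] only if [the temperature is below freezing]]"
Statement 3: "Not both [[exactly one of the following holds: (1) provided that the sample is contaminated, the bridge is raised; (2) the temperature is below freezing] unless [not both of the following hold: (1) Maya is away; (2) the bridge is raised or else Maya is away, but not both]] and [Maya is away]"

0

Statement 1: This is ~((R -> (~S & Q)) nand ~P).

~S = ~F = T
~S & Q = T & T = T
R -> (~S & Q) = F -> T = T
~P = ~T = F
(R -> (~S & Q)) nand ~P = T nand F = T
~((R -> (~S & Q)) nand ~P) = ~T = F
So Statement 1 is false.

Statement 2: Parsed as ~(((~S -> ~R) xor (Q | P)) -> P)

~S = ~F = T
~R = ~F = T
~S -> ~R = T -> T = T
Q | P = T | T = T
(~S -> ~R) xor (Q | P) = T xor T = F
((~S -> ~R) xor (Q | P)) -> P = F -> T = T
~(((~S -> ~R) xor (Q | P)) -> P) = ~T = F
So Statement 2 is false.

Statement 3: This is (((Q -> R) xor P) | (~S nand (R xor ~S))) nand ~S.

Q -> R = T -> F = F
(Q -> R) xor P = F xor T = T
~S = ~F = T
~S = ~F = T
R xor ~S = F xor T = T
~S nand (R xor ~S) = T nand T = F
((Q -> R) xor P) | (~S nand (R xor ~S)) = T | F = T
~S = ~F = T
(((Q -> R) xor P) | (~S nand (R xor ~S))) nand ~S = T nand T = F
Hence Statement 3 is false.

Count: 0.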